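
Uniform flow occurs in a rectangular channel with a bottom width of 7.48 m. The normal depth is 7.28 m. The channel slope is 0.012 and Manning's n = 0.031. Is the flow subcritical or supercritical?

subcritical

Flow area A = b·y = 7.48 × 7.28 = 54.45 m². Wetted perimeter P = b + 2y = 7.48 + 2×7.28 = 22.04 m.
Hydraulic radius R = A/P = 54.45/22.04 = 2.471 m.
V = (1/n) R^(2/3) √S = (1/0.031) × 2.471^(2/3) × √0.012 = 6.458 m/s. Hydraulic depth D_h = A/T = 54.45/7.48 = 7.28 m.
Froude number Fr = V/√(g·D_h) = 6.458/√(9.81×7.28) = 0.764, which is less than 1, so the flow is subcritical.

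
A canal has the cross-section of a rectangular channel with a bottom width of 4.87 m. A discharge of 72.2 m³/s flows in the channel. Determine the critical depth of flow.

y_c = 2.82 m

For a rectangular channel, critical depth y_c = (q²/g)^(1/3) where q = Q/b = 72.2/4.87 = 14.83 m²/s.
So y_c = (14.83²/9.81)^(1/3) = 2.82 m.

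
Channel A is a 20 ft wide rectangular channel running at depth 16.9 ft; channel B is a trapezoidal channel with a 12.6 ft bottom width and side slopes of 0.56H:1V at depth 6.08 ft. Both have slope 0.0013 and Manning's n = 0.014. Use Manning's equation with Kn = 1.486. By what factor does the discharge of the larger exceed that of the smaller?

4.97

Channel A: Flow area A = b·y = 20 × 16.9 = 338 ft². Wetted perimeter P = b + 2y = 20 + 2×16.9 = 53.8 ft. Hydraulic radius R = A/P = 338/53.8 = 6.283 ft. Q_A = (1.486/0.014)·338·6.283^(2/3)·√0.0013 = 4404 ft³/s.
Channel B: With bottom width b = 12.6 ft and side slope z = 0.56: A = (b + zy)y = (12.6 + 0.56×6.08)×6.08 = 97.31 ft²; P = b + 2y√(1+z²) = 12.6 + 2×6.08×1.146 = 26.54 ft. Hydraulic radius R = A/P = 97.31/26.54 = 3.667 ft. Q_B = (1.486/0.014)·97.31·3.667^(2/3)·√0.0013 = 885.6 ft³/s.
The larger discharge is 4404 ft³/s and the smaller is 885.6 ft³/s; the ratio is 4.97.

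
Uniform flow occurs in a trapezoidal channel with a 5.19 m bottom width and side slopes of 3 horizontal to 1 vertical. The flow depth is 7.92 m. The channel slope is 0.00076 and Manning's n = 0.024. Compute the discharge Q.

With bottom width b = 5.19 m and side slope z = 3: A = (b + zy)y = (5.19 + 3×7.92)×7.92 = 229.3 m²; P = b + 2y√(1+z²) = 5.19 + 2×7.92×3.162 = 55.28 m.
Hydraulic radius R = A/P = 229.3/55.28 = 4.148 m.
Manning's equation: Q = (1/n) A R^(2/3) S^(1/2) = (1/0.024) × 229.3 × 4.148^(2/3) × 0.00076^(1/2) = 680 m³/s.

Q = 680 m³/s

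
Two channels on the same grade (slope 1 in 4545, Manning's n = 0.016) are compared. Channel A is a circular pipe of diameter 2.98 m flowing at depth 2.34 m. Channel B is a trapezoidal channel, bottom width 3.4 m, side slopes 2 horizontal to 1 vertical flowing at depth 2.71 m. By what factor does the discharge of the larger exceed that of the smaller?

5.8

Channel A: For a circular section of diameter D = 2.98 m at depth y = 2.34 m, the central angle is θ = 2 arccos(1 − 2y/D) = 4.356 rad. Then A = (D²/8)(θ − sin θ) = 5.875 m² and P = Dθ/2 = 6.49 m. Hydraulic radius R = A/P = 5.875/6.49 = 0.9053 m. Q_A = (1/0.016)·5.875·0.9053^(2/3)·√0.00022 = 5.097 m³/s.
Channel B: With bottom width b = 3.4 m and side slope z = 2: A = (b + zy)y = (3.4 + 2×2.71)×2.71 = 23.9 m²; P = b + 2y√(1+z²) = 3.4 + 2×2.71×2.236 = 15.52 m. Hydraulic radius R = A/P = 23.9/15.52 = 1.54 m. Q_B = (1/0.016)·23.9·1.54^(2/3)·√0.00022 = 29.55 m³/s.
The larger discharge is 29.55 m³/s and the smaller is 5.097 m³/s; the ratio is 5.8.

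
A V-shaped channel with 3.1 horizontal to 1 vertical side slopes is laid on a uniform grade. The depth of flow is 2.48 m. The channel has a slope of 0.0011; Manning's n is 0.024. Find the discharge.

For a triangular section with side slope z = 3.1: A = zy² = 3.1×2.48² = 19.07 m²; P = 2y√(1+z²) = 2×2.48×3.257 = 16.16 m.
Hydraulic radius R = A/P = 19.07/16.16 = 1.18 m.
Manning's equation: Q = (1/n) A R^(2/3) S^(1/2) = (1/0.024) × 19.07 × 1.18^(2/3) × 0.0011^(1/2) = 29.4 m³/s.

Q = 29.4 m³/s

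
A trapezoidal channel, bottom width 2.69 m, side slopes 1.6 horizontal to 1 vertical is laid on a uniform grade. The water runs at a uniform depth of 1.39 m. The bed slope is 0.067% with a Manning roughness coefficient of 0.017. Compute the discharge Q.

Q = 9.41 m³/s

With bottom width b = 2.69 m and side slope z = 1.6: A = (b + zy)y = (2.69 + 1.6×1.39)×1.39 = 6.83 m²; P = b + 2y√(1+z²) = 2.69 + 2×1.39×1.887 = 7.935 m.
Hydraulic radius R = A/P = 6.83/7.935 = 0.8608 m.
Manning's equation: Q = (1/n) A R^(2/3) S^(1/2) = (1/0.017) × 6.83 × 0.8608^(2/3) × 0.00067^(1/2) = 9.41 m³/s.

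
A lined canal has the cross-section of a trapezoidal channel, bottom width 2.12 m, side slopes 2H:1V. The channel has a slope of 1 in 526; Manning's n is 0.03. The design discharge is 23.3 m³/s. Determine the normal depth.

y_n = 2.19 m

Manning's equation rearranged: A R^(2/3) = nQ / (1·√S) = 0.03 × 23.3 / (√0.001901) = 16.03.
Try y = 1.92 m: A R^(2/3) = 11.96 — short.
Try y = 2.6 m: A R^(2/3) = 23.64 — over.
Try y = 2.19 m: A R^(2/3) = 16.03 — ≈ 16.03.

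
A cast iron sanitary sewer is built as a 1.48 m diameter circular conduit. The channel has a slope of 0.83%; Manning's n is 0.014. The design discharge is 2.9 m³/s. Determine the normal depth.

y_n = 0.742 m

Manning's equation rearranged: A R^(2/3) = nQ / (1·√S) = 0.014 × 2.9 / (√0.0083) = 0.4456.
Try y = 0.538 m: A R^(2/3) = 0.2503 — low.
Try y = 0.806 m: A R^(2/3) = 0.5111 — high.
Try y = 0.742 m: A R^(2/3) = 0.4454 — matches.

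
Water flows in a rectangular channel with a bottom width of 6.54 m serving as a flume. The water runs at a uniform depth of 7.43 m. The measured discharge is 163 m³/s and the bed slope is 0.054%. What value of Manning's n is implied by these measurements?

Flow area A = b·y = 6.54 × 7.43 = 48.59 m². Wetted perimeter P = b + 2y = 6.54 + 2×7.43 = 21.4 m.
Hydraulic radius R = A/P = 48.59/21.4 = 2.271 m.
Rearranging Manning's equation: n = (1/Q) A R^(2/3) S^(1/2) = (1/163) × 48.59 × 2.271^(2/3) × √0.00054 = 0.012.

n = 0.012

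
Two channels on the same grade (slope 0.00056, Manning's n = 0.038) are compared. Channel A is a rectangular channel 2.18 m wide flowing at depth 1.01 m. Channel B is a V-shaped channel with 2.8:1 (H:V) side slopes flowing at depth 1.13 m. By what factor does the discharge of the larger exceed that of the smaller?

1.64

Channel A: Flow area A = b·y = 2.18 × 1.01 = 2.202 m². Wetted perimeter P = b + 2y = 2.18 + 2×1.01 = 4.2 m. Hydraulic radius R = A/P = 2.202/4.2 = 0.5242 m. Q_A = (1/0.038)·2.202·0.5242^(2/3)·√0.00056 = 0.8915 m³/s.
Channel B: For a triangular section with side slope z = 2.8: A = zy² = 2.8×1.13² = 3.575 m²; P = 2y√(1+z²) = 2×1.13×2.973 = 6.719 m. Hydraulic radius R = A/P = 3.575/6.719 = 0.5321 m. Q_B = (1/0.038)·3.575·0.5321^(2/3)·√0.00056 = 1.462 m³/s.
The larger discharge is 1.462 m³/s and the smaller is 0.8915 m³/s; the ratio is 1.64.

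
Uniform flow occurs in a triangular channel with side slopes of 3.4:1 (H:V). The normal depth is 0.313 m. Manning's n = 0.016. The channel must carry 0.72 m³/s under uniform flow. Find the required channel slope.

S = 0.015

For a triangular section with side slope z = 3.4: A = zy² = 3.4×0.313² = 0.3331 m²; P = 2y√(1+z²) = 2×0.313×3.544 = 2.219 m.
Hydraulic radius R = A/P = 0.3331/2.219 = 0.1501 m.
From Manning's equation, S = [nQ / (1 A R^(2/3))]² = [0.016 × 0.72 / (1 × 0.3331 × 0.1501^(2/3))]² = 0.015.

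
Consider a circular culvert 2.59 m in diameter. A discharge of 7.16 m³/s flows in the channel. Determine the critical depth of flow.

At critical depth, Q² T / (g A³) = 1, i.e. A³/T = Q²/g = 7.16²/9.81 = 5.226.
Trying y = 1.07 m: A³/T = 3.4 — low.
Trying y = 1.42 m: A³/T = 10.03 — high.
Trying y = 1.2 m: A³/T = 5.275 — matches.

y_c = 1.2 m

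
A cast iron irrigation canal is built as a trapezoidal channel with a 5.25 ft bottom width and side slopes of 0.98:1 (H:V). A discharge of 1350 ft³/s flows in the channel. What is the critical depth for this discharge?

At critical depth, Q² T / (g A³) = 1, i.e. A³/T = Q²/g = 1350²/32.2 = 56600.
Try y = 9.1 ft: A³/T = 92830 — high.
Try y = 6.79 ft: A³/T = 28460 — low.
Try y = 8.06 ft: A³/T = 56550 — ≈ 56600.

y_c = 8.06 ft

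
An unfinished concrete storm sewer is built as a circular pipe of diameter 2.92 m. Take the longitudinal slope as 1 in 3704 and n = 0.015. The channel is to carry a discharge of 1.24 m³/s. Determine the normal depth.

Manning's equation rearranged: A R^(2/3) = nQ / (1·√S) = 0.015 × 1.24 / (√0.00027) = 1.132.
Try y = 0.772 m: A R^(2/3) = 0.8306 — low.
Try y = 0.905 m: A R^(2/3) = 1.132 — ≈ 1.132.

y_n = 0.905 m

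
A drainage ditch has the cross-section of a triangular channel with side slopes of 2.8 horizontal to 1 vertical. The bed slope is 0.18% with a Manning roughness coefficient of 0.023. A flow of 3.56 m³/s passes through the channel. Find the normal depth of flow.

y_n = 1.05 m

Manning's equation rearranged: A R^(2/3) = nQ / (1·√S) = 0.023 × 3.56 / (√0.0018) = 1.93.
Trying y = 1.13 m: A R^(2/3) = 2.348 — high.
Trying y = 0.758 m: A R^(2/3) = 0.8095 — low.
Trying y = 1.05 m: A R^(2/3) = 1.93 — close enough.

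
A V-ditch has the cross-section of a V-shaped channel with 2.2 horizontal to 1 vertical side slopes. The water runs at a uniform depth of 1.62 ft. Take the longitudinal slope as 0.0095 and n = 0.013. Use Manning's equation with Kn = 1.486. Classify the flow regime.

For a triangular section with side slope z = 2.2: A = zy² = 2.2×1.62² = 5.774 ft²; P = 2y√(1+z²) = 2×1.62×2.417 = 7.83 ft.
Hydraulic radius R = A/P = 5.774/7.83 = 0.7374 ft.
V = (1.486/n) R^(2/3) √S = (1.486/0.013) × 0.7374^(2/3) × √0.0095 = 9.094 ft/s. Hydraulic depth D_h = A/T = 5.774/7.128 = 0.81 ft.
Froude number Fr = V/√(g·D_h) = 9.094/√(32.2×0.81) = 1.78, which is greater than 1, so the flow is supercritical.

supercritical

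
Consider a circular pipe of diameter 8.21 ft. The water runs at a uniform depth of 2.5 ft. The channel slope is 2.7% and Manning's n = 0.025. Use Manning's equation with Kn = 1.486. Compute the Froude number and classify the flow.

supercritical

For a circular section of diameter D = 8.21 ft at depth y = 2.5 ft, the central angle is θ = 2 arccos(1 − 2y/D) = 2.338 rad. Then A = (D²/8)(θ − sin θ) = 13.64 ft² and P = Dθ/2 = 9.598 ft.
Hydraulic radius R = A/P = 13.64/9.598 = 1.421 ft.
V = (1.486/n) R^(2/3) √S = (1.486/0.025) × 1.421^(2/3) × √0.027 = 12.34 ft/s. Hydraulic depth D_h = A/T = 13.64/7.556 = 1.805 ft.
Froude number Fr = V/√(g·D_h) = 12.34/√(32.2×1.805) = 1.62, which is greater than 1, so the flow is supercritical.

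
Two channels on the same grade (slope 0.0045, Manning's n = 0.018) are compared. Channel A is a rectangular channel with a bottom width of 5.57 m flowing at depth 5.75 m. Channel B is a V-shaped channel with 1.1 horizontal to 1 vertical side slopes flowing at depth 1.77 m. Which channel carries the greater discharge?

Channel A: Flow area A = b·y = 5.57 × 5.75 = 32.03 m². Wetted perimeter P = b + 2y = 5.57 + 2×5.75 = 17.07 m. Hydraulic radius R = A/P = 32.03/17.07 = 1.876 m. Q_A = (1/0.018)·32.03·1.876^(2/3)·√0.0045 = 181.6 m³/s.
Channel B: For a triangular section with side slope z = 1.1: A = zy² = 1.1×1.77² = 3.446 m²; P = 2y√(1+z²) = 2×1.77×1.487 = 5.263 m. Hydraulic radius R = A/P = 3.446/5.263 = 0.6548 m. Q_B = (1/0.018)·3.446·0.6548^(2/3)·√0.0045 = 9.685 m³/s.
Q_A = 181.6 m³/s vs Q_B = 9.685 m³/s, so channel A carries more.

channel A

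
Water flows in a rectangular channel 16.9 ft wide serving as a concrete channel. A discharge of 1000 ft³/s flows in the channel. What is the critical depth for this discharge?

y_c = 4.77 ft

For a rectangular channel, critical depth y_c = (q²/g)^(1/3) where q = Q/b = 1000/16.9 = 59.17 ft²/s.
So y_c = (59.17²/32.2)^(1/3) = 4.77 ft.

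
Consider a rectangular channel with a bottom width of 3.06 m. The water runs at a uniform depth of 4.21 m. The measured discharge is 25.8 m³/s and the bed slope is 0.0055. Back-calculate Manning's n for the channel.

Flow area A = b·y = 3.06 × 4.21 = 12.88 m². Wetted perimeter P = b + 2y = 3.06 + 2×4.21 = 11.48 m.
Hydraulic radius R = A/P = 12.88/11.48 = 1.122 m.
Rearranging Manning's equation: n = (1/Q) A R^(2/3) S^(1/2) = (1/25.8) × 12.88 × 1.122^(2/3) × √0.0055 = 0.04.

n = 0.04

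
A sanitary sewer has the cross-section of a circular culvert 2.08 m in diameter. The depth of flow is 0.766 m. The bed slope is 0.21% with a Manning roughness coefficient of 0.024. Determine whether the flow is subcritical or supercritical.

For a circular section of diameter D = 2.08 m at depth y = 0.766 m, the central angle is θ = 2 arccos(1 − 2y/D) = 2.608 rad. Then A = (D²/8)(θ − sin θ) = 1.136 m² and P = Dθ/2 = 2.713 m.
Hydraulic radius R = A/P = 1.136/2.713 = 0.4187 m.
V = (1/n) R^(2/3) √S = (1/0.024) × 0.4187^(2/3) × √0.0021 = 1.069 m/s. Hydraulic depth D_h = A/T = 1.136/2.007 = 0.566 m.
Froude number Fr = V/√(g·D_h) = 1.069/√(9.81×0.566) = 0.453, which is less than 1, so the flow is subcritical.

subcritical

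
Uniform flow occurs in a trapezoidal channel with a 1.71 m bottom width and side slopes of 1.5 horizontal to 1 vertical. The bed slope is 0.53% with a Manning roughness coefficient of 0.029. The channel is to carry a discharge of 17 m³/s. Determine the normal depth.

Manning's equation rearranged: A R^(2/3) = nQ / (1·√S) = 0.029 × 17 / (√0.0053) = 6.772.
Try y = 2.15 m: A R^(2/3) = 11.45 — too large.
Try y = 1.23 m: A R^(2/3) = 3.485 — too small.
Try y = 1.69 m: A R^(2/3) = 6.783 — close enough.

y_n = 1.69 m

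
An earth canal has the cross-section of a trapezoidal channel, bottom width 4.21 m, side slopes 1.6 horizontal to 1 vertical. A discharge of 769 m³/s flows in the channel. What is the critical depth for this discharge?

At critical depth, Q² T / (g A³) = 1, i.e. A³/T = Q²/g = 769²/9.81 = 60280.
Trying y = 8.47 m: A³/T = 108700 — high.
Trying y = 5.1 m: A³/T = 12230 — low.
Trying y = 7.41 m: A³/T = 60430 — ≈ 60280.

y_c = 7.41 m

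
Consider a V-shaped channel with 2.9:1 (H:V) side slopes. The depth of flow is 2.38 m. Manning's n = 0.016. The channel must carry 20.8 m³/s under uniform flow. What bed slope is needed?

For a triangular section with side slope z = 2.9: A = zy² = 2.9×2.38² = 16.43 m²; P = 2y√(1+z²) = 2×2.38×3.068 = 14.6 m.
Hydraulic radius R = A/P = 16.43/14.6 = 1.125 m.
From Manning's equation, S = [nQ / (1 A R^(2/3))]² = [0.016 × 20.8 / (1 × 16.43 × 1.125^(2/3))]² = 0.000351.

S = 0.000351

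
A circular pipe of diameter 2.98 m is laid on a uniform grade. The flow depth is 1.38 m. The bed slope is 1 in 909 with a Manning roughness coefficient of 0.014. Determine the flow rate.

For a circular section of diameter D = 2.98 m at depth y = 1.38 m, the central angle is θ = 2 arccos(1 − 2y/D) = 2.994 rad. Then A = (D²/8)(θ − sin θ) = 3.16 m² and P = Dθ/2 = 4.461 m.
Hydraulic radius R = A/P = 3.16/4.461 = 0.7084 m.
Manning's equation: Q = (1/n) A R^(2/3) S^(1/2) = (1/0.014) × 3.16 × 0.7084^(2/3) × 0.0011^(1/2) = 5.95 m³/s.

Q = 5.95 m³/s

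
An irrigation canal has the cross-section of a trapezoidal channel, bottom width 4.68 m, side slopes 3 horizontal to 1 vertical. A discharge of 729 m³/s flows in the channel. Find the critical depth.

y_c = 5.82 m

At critical depth, Q² T / (g A³) = 1, i.e. A³/T = Q²/g = 729²/9.81 = 54170.
Try y = 7.17 m: A³/T = 138800 — high.
Try y = 4.66 m: A³/T = 20140 — low.
Try y = 5.82 m: A³/T = 54030 — close enough.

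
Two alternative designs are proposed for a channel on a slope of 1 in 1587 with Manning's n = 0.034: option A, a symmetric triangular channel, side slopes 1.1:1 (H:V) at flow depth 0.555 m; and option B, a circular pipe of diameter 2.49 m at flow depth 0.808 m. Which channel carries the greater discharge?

Channel A: For a triangular section with side slope z = 1.1: A = zy² = 1.1×0.555² = 0.3388 m²; P = 2y√(1+z²) = 2×0.555×1.487 = 1.65 m. Hydraulic radius R = A/P = 0.3388/1.65 = 0.2053 m. Q_A = (1/0.034)·0.3388·0.2053^(2/3)·√0.0006301 = 0.08707 m³/s.
Channel B: For a circular section of diameter D = 2.49 m at depth y = 0.808 m, the central angle is θ = 2 arccos(1 − 2y/D) = 2.424 rad. Then A = (D²/8)(θ − sin θ) = 1.369 m² and P = Dθ/2 = 3.018 m. Hydraulic radius R = A/P = 1.369/3.018 = 0.4537 m. Q_B = (1/0.034)·1.369·0.4537^(2/3)·√0.0006301 = 0.597 m³/s.
Q_A = 0.08707 m³/s vs Q_B = 0.597 m³/s, so channel B carries more.

channel B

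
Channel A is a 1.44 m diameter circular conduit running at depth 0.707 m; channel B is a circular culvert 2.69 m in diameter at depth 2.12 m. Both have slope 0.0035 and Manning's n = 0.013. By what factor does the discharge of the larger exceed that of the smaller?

Channel A: For a circular section of diameter D = 1.44 m at depth y = 0.707 m, the central angle is θ = 2 arccos(1 − 2y/D) = 3.105 rad. Then A = (D²/8)(θ − sin θ) = 0.7956 m² and P = Dθ/2 = 2.236 m. Hydraulic radius R = A/P = 0.7956/2.236 = 0.3558 m. Q_A = (1/0.013)·0.7956·0.3558^(2/3)·√0.0035 = 1.818 m³/s.
Channel B: For a circular section of diameter D = 2.69 m at depth y = 2.12 m, the central angle is θ = 2 arccos(1 − 2y/D) = 4.37 rad. Then A = (D²/8)(θ − sin θ) = 4.804 m² and P = Dθ/2 = 5.877 m. Hydraulic radius R = A/P = 4.804/5.877 = 0.8175 m. Q_B = (1/0.013)·4.804·0.8175^(2/3)·√0.0035 = 19.12 m³/s.
The larger discharge is 19.12 m³/s and the smaller is 1.818 m³/s; the ratio is 10.5.

10.5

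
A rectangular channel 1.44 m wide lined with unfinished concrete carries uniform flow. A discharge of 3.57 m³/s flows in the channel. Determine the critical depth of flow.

For a rectangular channel, critical depth y_c = (q²/g)^(1/3) where q = Q/b = 3.57/1.44 = 2.479 m²/s.
So y_c = (2.479²/9.81)^(1/3) = 0.856 m.

y_c = 0.856 m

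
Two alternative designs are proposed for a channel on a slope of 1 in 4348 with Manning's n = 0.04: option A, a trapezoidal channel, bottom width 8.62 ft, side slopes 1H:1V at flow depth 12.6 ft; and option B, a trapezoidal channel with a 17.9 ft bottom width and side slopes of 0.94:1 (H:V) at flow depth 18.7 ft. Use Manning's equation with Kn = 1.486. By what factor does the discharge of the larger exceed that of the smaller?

Channel A: With bottom width b = 8.62 ft and side slope z = 1: A = (b + zy)y = (8.62 + 1×12.6)×12.6 = 267.4 ft²; P = b + 2y√(1+z²) = 8.62 + 2×12.6×1.414 = 44.26 ft. Hydraulic radius R = A/P = 267.4/44.26 = 6.041 ft. Q_A = (1.486/0.04)·267.4·6.041^(2/3)·√0.00023 = 499.7 ft³/s.
Channel B: With bottom width b = 17.9 ft and side slope z = 0.94: A = (b + zy)y = (17.9 + 0.94×18.7)×18.7 = 663.4 ft²; P = b + 2y√(1+z²) = 17.9 + 2×18.7×1.372 = 69.23 ft. Hydraulic radius R = A/P = 663.4/69.23 = 9.583 ft. Q_B = (1.486/0.04)·663.4·9.583^(2/3)·√0.00023 = 1686 ft³/s.
The larger discharge is 1686 ft³/s and the smaller is 499.7 ft³/s; the ratio is 3.38.

3.38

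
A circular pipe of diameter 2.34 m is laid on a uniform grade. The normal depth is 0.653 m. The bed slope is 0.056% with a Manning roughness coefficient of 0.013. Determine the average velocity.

For a circular section of diameter D = 2.34 m at depth y = 0.653 m, the central angle is θ = 2 arccos(1 − 2y/D) = 2.226 rad. Then A = (D²/8)(θ − sin θ) = 0.9811 m² and P = Dθ/2 = 2.605 m.
Hydraulic radius R = A/P = 0.9811/2.605 = 0.3767 m.
From Manning's equation, V = (1/n) R^(2/3) S^(1/2) = (1/0.013) × 0.3767^(2/3) × 0.00056^(1/2) = 0.949 m/s.

V = 0.949 m/s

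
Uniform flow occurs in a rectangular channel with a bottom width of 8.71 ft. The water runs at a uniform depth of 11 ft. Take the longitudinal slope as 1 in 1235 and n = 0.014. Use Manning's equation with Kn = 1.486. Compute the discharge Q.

Q = 618 ft³/s

Flow area A = b·y = 8.71 × 11 = 95.81 ft². Wetted perimeter P = b + 2y = 8.71 + 2×11 = 30.71 ft.
Hydraulic radius R = A/P = 95.81/30.71 = 3.12 ft.
Manning's equation: Q = (1.486/n) A R^(2/3) S^(1/2) = (1.486/0.014) × 95.81 × 3.12^(2/3) × 0.0008097^(1/2) = 618 ft³/s.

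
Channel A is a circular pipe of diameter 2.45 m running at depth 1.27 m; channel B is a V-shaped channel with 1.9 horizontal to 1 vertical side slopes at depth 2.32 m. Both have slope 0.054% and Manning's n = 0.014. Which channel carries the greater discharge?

channel B

Channel A: For a circular section of diameter D = 2.45 m at depth y = 1.27 m, the central angle is θ = 2 arccos(1 − 2y/D) = 3.215 rad. Then A = (D²/8)(θ − sin θ) = 2.467 m² and P = Dθ/2 = 3.938 m. Hydraulic radius R = A/P = 2.467/3.938 = 0.6265 m. Q_A = (1/0.014)·2.467·0.6265^(2/3)·√0.00054 = 2.999 m³/s.
Channel B: For a triangular section with side slope z = 1.9: A = zy² = 1.9×2.32² = 10.23 m²; P = 2y√(1+z²) = 2×2.32×2.147 = 9.963 m. Hydraulic radius R = A/P = 10.23/9.963 = 1.027 m. Q_B = (1/0.014)·10.23·1.027^(2/3)·√0.00054 = 17.27 m³/s.
Q_A = 2.999 m³/s vs Q_B = 17.27 m³/s, so channel B carries more.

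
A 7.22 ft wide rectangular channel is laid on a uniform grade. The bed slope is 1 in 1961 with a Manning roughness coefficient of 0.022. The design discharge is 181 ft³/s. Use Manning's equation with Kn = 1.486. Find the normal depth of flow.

y_n = 8.79 ft

Manning's equation rearranged: A R^(2/3) = nQ / (1.486·√S) = 0.022 × 181 / (1.486 × √0.0005099) = 118.7.
Try y = 10.7 ft: A R^(2/3) = 149.8 — too large.
Try y = 6.74 ft: A R^(2/3) = 86.04 — too small.
Try y = 8.79 ft: A R^(2/3) = 118.7 — close enough.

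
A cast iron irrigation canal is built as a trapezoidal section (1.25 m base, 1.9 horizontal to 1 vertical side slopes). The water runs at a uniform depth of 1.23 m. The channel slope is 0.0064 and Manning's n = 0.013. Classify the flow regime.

With bottom width b = 1.25 m and side slope z = 1.9: A = (b + zy)y = (1.25 + 1.9×1.23)×1.23 = 4.412 m²; P = b + 2y√(1+z²) = 1.25 + 2×1.23×2.147 = 6.532 m.
Hydraulic radius R = A/P = 4.412/6.532 = 0.6755 m.
V = (1/n) R^(2/3) √S = (1/0.013) × 0.6755^(2/3) × √0.0064 = 4.737 m/s. Hydraulic depth D_h = A/T = 4.412/5.924 = 0.7448 m.
Froude number Fr = V/√(g·D_h) = 4.737/√(9.81×0.7448) = 1.75, which is greater than 1, so the flow is supercritical.

supercritical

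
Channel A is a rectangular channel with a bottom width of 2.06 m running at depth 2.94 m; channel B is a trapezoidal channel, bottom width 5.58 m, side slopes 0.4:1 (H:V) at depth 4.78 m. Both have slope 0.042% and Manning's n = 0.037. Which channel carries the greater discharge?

channel B

Channel A: Flow area A = b·y = 2.06 × 2.94 = 6.056 m². Wetted perimeter P = b + 2y = 2.06 + 2×2.94 = 7.94 m. Hydraulic radius R = A/P = 6.056/7.94 = 0.7628 m. Q_A = (1/0.037)·6.056·0.7628^(2/3)·√0.00042 = 2.8 m³/s.
Channel B: With bottom width b = 5.58 m and side slope z = 0.4: A = (b + zy)y = (5.58 + 0.4×4.78)×4.78 = 35.81 m²; P = b + 2y√(1+z²) = 5.58 + 2×4.78×1.077 = 15.88 m. Hydraulic radius R = A/P = 35.81/15.88 = 2.256 m. Q_B = (1/0.037)·35.81·2.256^(2/3)·√0.00042 = 34.12 m³/s.
Q_A = 2.8 m³/s vs Q_B = 34.12 m³/s, so channel B carries more.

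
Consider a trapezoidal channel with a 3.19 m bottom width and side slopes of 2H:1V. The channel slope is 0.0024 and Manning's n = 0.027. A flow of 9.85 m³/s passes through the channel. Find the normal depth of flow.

y_n = 1.17 m

Manning's equation rearranged: A R^(2/3) = nQ / (1·√S) = 0.027 × 9.85 / (√0.0024) = 5.429.
Try y = 1.35 m: A R^(2/3) = 7.201 — too large.
Try y = 0.801 m: A R^(2/3) = 2.629 — too small.
Try y = 1.17 m: A R^(2/3) = 5.427 — ≈ 5.429.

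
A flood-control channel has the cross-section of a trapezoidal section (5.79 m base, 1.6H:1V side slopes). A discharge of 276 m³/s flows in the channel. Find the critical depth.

y_c = 4.23 m

At critical depth, Q² T / (g A³) = 1, i.e. A³/T = Q²/g = 276²/9.81 = 7765.
Try y = 4.79 m: A³/T = 12670 — too large.
Try y = 3.15 m: A³/T = 2502 — too small.
Try y = 4.23 m: A³/T = 7756 — matches.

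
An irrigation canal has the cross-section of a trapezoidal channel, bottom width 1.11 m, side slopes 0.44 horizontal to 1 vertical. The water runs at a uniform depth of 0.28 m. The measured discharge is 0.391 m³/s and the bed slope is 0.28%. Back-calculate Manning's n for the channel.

n = 0.016

With bottom width b = 1.11 m and side slope z = 0.44: A = (b + zy)y = (1.11 + 0.44×0.28)×0.28 = 0.3453 m²; P = b + 2y√(1+z²) = 1.11 + 2×0.28×1.093 = 1.722 m.
Hydraulic radius R = A/P = 0.3453/1.722 = 0.2005 m.
Rearranging Manning's equation: n = (1/Q) A R^(2/3) S^(1/2) = (1/0.391) × 0.3453 × 0.2005^(2/3) × √0.0028 = 0.016.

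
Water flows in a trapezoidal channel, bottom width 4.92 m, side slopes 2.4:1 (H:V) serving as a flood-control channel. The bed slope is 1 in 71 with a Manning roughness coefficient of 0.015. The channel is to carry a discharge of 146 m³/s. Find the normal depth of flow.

Manning's equation rearranged: A R^(2/3) = nQ / (1·√S) = 0.015 × 146 / (√0.01408) = 18.45.
Try y = 2 m: A R^(2/3) = 22.79 — too large.
Try y = 1.8 m: A R^(2/3) = 18.41 — ≈ 18.45.

y_n = 1.8 m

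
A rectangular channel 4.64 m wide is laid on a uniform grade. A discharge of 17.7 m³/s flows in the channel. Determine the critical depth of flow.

y_c = 1.14 m

For a rectangular channel, critical depth y_c = (q²/g)^(1/3) where q = Q/b = 17.7/4.64 = 3.815 m²/s.
So y_c = (3.815²/9.81)^(1/3) = 1.14 m.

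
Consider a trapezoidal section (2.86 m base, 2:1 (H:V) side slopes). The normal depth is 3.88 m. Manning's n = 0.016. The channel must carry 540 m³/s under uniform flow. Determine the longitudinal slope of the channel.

S = 0.017

With bottom width b = 2.86 m and side slope z = 2: A = (b + zy)y = (2.86 + 2×3.88)×3.88 = 41.21 m²; P = b + 2y√(1+z²) = 2.86 + 2×3.88×2.236 = 20.21 m.
Hydraulic radius R = A/P = 41.21/20.21 = 2.039 m.
From Manning's equation, S = [nQ / (1 A R^(2/3))]² = [0.016 × 540 / (1 × 41.21 × 2.039^(2/3))]² = 0.017.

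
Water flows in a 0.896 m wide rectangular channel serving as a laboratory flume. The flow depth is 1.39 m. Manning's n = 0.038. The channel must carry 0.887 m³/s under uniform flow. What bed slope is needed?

Flow area A = b·y = 0.896 × 1.39 = 1.245 m². Wetted perimeter P = b + 2y = 0.896 + 2×1.39 = 3.676 m.
Hydraulic radius R = A/P = 1.245/3.676 = 0.3388 m.
From Manning's equation, S = [nQ / (1 A R^(2/3))]² = [0.038 × 0.887 / (1 × 1.245 × 0.3388^(2/3))]² = 0.0031.

S = 0.0031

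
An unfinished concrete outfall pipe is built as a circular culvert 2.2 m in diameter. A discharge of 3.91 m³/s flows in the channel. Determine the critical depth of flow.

y_c = 0.917 m

At critical depth, Q² T / (g A³) = 1, i.e. A³/T = Q²/g = 3.91²/9.81 = 1.558.
At y = 0.806 m: A³/T = 0.9473 — too small.
At y = 1.08 m: A³/T = 2.91 — too large.
At y = 0.917 m: A³/T = 1.556 — ≈ 1.558.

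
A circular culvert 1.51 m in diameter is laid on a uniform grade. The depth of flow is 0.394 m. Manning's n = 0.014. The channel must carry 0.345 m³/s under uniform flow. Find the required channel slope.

S = 0.0012

For a circular section of diameter D = 1.51 m at depth y = 0.394 m, the central angle is θ = 2 arccos(1 − 2y/D) = 2.145 rad. Then A = (D²/8)(θ − sin θ) = 0.3718 m² and P = Dθ/2 = 1.619 m.
Hydraulic radius R = A/P = 0.3718/1.619 = 0.2297 m.
From Manning's equation, S = [nQ / (1 A R^(2/3))]² = [0.014 × 0.345 / (1 × 0.3718 × 0.2297^(2/3))]² = 0.0012.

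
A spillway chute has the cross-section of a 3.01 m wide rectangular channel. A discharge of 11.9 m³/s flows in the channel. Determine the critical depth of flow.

y_c = 1.17 m

For a rectangular channel, critical depth y_c = (q²/g)^(1/3) where q = Q/b = 11.9/3.01 = 3.953 m²/s.
So y_c = (3.953²/9.81)^(1/3) = 1.17 m.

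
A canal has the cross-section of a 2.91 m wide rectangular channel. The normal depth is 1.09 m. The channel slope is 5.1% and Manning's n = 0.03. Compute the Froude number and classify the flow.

supercritical

Flow area A = b·y = 2.91 × 1.09 = 3.172 m². Wetted perimeter P = b + 2y = 2.91 + 2×1.09 = 5.09 m.
Hydraulic radius R = A/P = 3.172/5.09 = 0.6232 m.
V = (1/n) R^(2/3) √S = (1/0.03) × 0.6232^(2/3) × √0.051 = 5.492 m/s. Hydraulic depth D_h = A/T = 3.172/2.91 = 1.09 m.
Froude number Fr = V/√(g·D_h) = 5.492/√(9.81×1.09) = 1.68, which is greater than 1, so the flow is supercritical.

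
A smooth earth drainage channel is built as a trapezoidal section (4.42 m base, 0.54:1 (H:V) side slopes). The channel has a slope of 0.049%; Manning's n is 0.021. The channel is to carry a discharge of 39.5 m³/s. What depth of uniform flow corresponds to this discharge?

Manning's equation rearranged: A R^(2/3) = nQ / (1·√S) = 0.021 × 39.5 / (√0.00049) = 37.47.
At y = 4.63 m: A R^(2/3) = 53.28 — too large.
At y = 2.59 m: A R^(2/3) = 19.41 — too small.
At y = 3.8 m: A R^(2/3) = 37.51 — close enough.

y_n = 3.8 m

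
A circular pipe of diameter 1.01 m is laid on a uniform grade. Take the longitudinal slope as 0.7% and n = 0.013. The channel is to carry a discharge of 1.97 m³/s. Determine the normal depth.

Manning's equation rearranged: A R^(2/3) = nQ / (1·√S) = 0.013 × 1.97 / (√0.007) = 0.3061.
Try y = 0.641 m: A R^(2/3) = 0.2339 — short.
Try y = 0.936 m: A R^(2/3) = 0.344 — over.
Try y = 0.791 m: A R^(2/3) = 0.3062 — matches.

y_n = 0.791 m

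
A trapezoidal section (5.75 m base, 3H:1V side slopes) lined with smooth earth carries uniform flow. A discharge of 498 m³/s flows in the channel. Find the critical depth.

y_c = 4.76 m

At critical depth, Q² T / (g A³) = 1, i.e. A³/T = Q²/g = 498²/9.81 = 25280.
Trying y = 3.29 m: A³/T = 5324 — low.
Trying y = 5.97 m: A³/T = 67790 — high.
Trying y = 4.76 m: A³/T = 25260 — ≈ 25280.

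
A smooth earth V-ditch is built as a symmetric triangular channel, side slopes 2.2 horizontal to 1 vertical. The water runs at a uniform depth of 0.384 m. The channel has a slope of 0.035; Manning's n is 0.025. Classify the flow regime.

For a triangular section with side slope z = 2.2: A = zy² = 2.2×0.384² = 0.3244 m²; P = 2y√(1+z²) = 2×0.384×2.417 = 1.856 m.
Hydraulic radius R = A/P = 0.3244/1.856 = 0.1748 m.
V = (1/n) R^(2/3) √S = (1/0.025) × 0.1748^(2/3) × √0.035 = 2.339 m/s. Hydraulic depth D_h = A/T = 0.3244/1.69 = 0.192 m.
Froude number Fr = V/√(g·D_h) = 2.339/√(9.81×0.192) = 1.7, which is greater than 1, so the flow is supercritical.

supercritical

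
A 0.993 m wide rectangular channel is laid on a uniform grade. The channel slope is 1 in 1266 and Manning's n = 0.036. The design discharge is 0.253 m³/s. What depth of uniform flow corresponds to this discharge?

Manning's equation rearranged: A R^(2/3) = nQ / (1·√S) = 0.036 × 0.253 / (√0.0007899) = 0.3241.
At y = 0.86 m: A R^(2/3) = 0.3952 — too large.
At y = 0.549 m: A R^(2/3) = 0.2225 — too small.
At y = 0.734 m: A R^(2/3) = 0.3238 — ≈ 0.3241.

y_n = 0.734 m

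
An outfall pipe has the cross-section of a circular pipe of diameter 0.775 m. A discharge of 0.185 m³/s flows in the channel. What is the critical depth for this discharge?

y_c = 0.257 m

At critical depth, Q² T / (g A³) = 1, i.e. A³/T = Q²/g = 0.185²/9.81 = 0.003489.
Try y = 0.228 m: A³/T = 0.002201 — too small.
Try y = 0.297 m: A³/T = 0.006111 — too large.
Try y = 0.257 m: A³/T = 0.003499 — matches.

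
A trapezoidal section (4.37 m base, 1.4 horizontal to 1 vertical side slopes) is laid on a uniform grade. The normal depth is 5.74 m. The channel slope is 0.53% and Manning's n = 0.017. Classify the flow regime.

With bottom width b = 4.37 m and side slope z = 1.4: A = (b + zy)y = (4.37 + 1.4×5.74)×5.74 = 71.21 m²; P = b + 2y√(1+z²) = 4.37 + 2×5.74×1.72 = 24.12 m.
Hydraulic radius R = A/P = 71.21/24.12 = 2.952 m.
V = (1/n) R^(2/3) √S = (1/0.017) × 2.952^(2/3) × √0.0053 = 8.813 m/s. Hydraulic depth D_h = A/T = 71.21/20.44 = 3.484 m.
Froude number Fr = V/√(g·D_h) = 8.813/√(9.81×3.484) = 1.51, which is greater than 1, so the flow is supercritical.

supercritical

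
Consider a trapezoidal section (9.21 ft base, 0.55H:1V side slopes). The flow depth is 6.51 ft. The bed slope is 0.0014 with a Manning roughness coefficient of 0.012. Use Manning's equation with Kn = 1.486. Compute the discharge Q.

With bottom width b = 9.21 ft and side slope z = 0.55: A = (b + zy)y = (9.21 + 0.55×6.51)×6.51 = 83.27 ft²; P = b + 2y√(1+z²) = 9.21 + 2×6.51×1.141 = 24.07 ft.
Hydraulic radius R = A/P = 83.27/24.07 = 3.459 ft.
Manning's equation: Q = (1.486/n) A R^(2/3) S^(1/2) = (1.486/0.012) × 83.27 × 3.459^(2/3) × 0.0014^(1/2) = 882 ft³/s.

Q = 882 ft³/s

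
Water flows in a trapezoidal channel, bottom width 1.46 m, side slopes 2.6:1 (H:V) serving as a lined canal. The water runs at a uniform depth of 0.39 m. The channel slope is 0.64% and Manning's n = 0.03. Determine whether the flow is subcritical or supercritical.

With bottom width b = 1.46 m and side slope z = 2.6: A = (b + zy)y = (1.46 + 2.6×0.39)×0.39 = 0.9649 m²; P = b + 2y√(1+z²) = 1.46 + 2×0.39×2.786 = 3.633 m.
Hydraulic radius R = A/P = 0.9649/3.633 = 0.2656 m.
V = (1/n) R^(2/3) √S = (1/0.03) × 0.2656^(2/3) × √0.0064 = 1.102 m/s. Hydraulic depth D_h = A/T = 0.9649/3.488 = 0.2766 m.
Froude number Fr = V/√(g·D_h) = 1.102/√(9.81×0.2766) = 0.669, which is less than 1, so the flow is subcritical.

subcritical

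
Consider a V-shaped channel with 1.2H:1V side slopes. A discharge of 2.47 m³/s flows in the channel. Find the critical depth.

At critical depth, Q² T / (g A³) = 1, i.e. A³/T = Q²/g = 2.47²/9.81 = 0.6219.
Try y = 0.774 m: A³/T = 0.2 — short.
Try y = 1.13 m: A³/T = 1.327 — over.
Try y = 0.971 m: A³/T = 0.6215 — ≈ 0.6219.

y_c = 0.971 m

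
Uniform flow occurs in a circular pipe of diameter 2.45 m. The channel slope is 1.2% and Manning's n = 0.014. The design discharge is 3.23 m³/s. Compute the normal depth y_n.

y_n = 0.576 m

Manning's equation rearranged: A R^(2/3) = nQ / (1·√S) = 0.014 × 3.23 / (√0.012) = 0.4128.
Trying y = 0.662 m: A R^(2/3) = 0.543 — over.
Trying y = 0.576 m: A R^(2/3) = 0.4122 — matches.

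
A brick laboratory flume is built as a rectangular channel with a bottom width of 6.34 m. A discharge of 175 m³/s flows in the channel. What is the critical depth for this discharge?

For a rectangular channel, critical depth y_c = (q²/g)^(1/3) where q = Q/b = 175/6.34 = 27.6 m²/s.
So y_c = (27.6²/9.81)^(1/3) = 4.27 m.

y_c = 4.27 m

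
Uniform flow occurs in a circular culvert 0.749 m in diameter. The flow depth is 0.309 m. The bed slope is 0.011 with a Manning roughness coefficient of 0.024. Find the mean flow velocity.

For a circular section of diameter D = 0.749 m at depth y = 0.309 m, the central angle is θ = 2 arccos(1 − 2y/D) = 2.79 rad. Then A = (D²/8)(θ − sin θ) = 0.1715 m² and P = Dθ/2 = 1.045 m.
Hydraulic radius R = A/P = 0.1715/1.045 = 0.1641 m.
From Manning's equation, V = (1/n) R^(2/3) S^(1/2) = (1/0.024) × 0.1641^(2/3) × 0.011^(1/2) = 1.31 m/s.

V = 1.31 m/s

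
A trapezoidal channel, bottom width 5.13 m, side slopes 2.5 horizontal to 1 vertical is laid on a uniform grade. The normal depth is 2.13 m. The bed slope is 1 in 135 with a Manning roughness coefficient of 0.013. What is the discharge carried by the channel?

With bottom width b = 5.13 m and side slope z = 2.5: A = (b + zy)y = (5.13 + 2.5×2.13)×2.13 = 22.27 m²; P = b + 2y√(1+z²) = 5.13 + 2×2.13×2.693 = 16.6 m.
Hydraulic radius R = A/P = 22.27/16.6 = 1.341 m.
Manning's equation: Q = (1/n) A R^(2/3) S^(1/2) = (1/0.013) × 22.27 × 1.341^(2/3) × 0.007407^(1/2) = 179 m³/s.

Q = 179 m³/s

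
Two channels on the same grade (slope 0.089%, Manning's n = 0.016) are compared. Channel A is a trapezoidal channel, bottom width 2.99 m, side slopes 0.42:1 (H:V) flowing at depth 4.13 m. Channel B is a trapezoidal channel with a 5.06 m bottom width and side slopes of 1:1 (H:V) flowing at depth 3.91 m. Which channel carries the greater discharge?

channel B

Channel A: With bottom width b = 2.99 m and side slope z = 0.42: A = (b + zy)y = (2.99 + 0.42×4.13)×4.13 = 19.51 m²; P = b + 2y√(1+z²) = 2.99 + 2×4.13×1.085 = 11.95 m. Hydraulic radius R = A/P = 19.51/11.95 = 1.633 m. Q_A = (1/0.016)·19.51·1.633^(2/3)·√0.00089 = 50.45 m³/s.
Channel B: With bottom width b = 5.06 m and side slope z = 1: A = (b + zy)y = (5.06 + 1×3.91)×3.91 = 35.07 m²; P = b + 2y√(1+z²) = 5.06 + 2×3.91×1.414 = 16.12 m. Hydraulic radius R = A/P = 35.07/16.12 = 2.176 m. Q_B = (1/0.016)·35.07·2.176^(2/3)·√0.00089 = 109.8 m³/s.
Q_A = 50.45 m³/s vs Q_B = 109.8 m³/s, so channel B carries more.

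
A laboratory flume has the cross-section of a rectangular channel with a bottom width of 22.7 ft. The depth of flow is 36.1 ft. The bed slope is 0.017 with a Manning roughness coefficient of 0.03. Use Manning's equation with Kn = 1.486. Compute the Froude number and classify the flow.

Flow area A = b·y = 22.7 × 36.1 = 819.5 ft². Wetted perimeter P = b + 2y = 22.7 + 2×36.1 = 94.9 ft.
Hydraulic radius R = A/P = 819.5/94.9 = 8.635 ft.
V = (1.486/n) R^(2/3) √S = (1.486/0.03) × 8.635^(2/3) × √0.017 = 27.18 ft/s. Hydraulic depth D_h = A/T = 819.5/22.7 = 36.1 ft.
Froude number Fr = V/√(g·D_h) = 27.18/√(32.2×36.1) = 0.797, which is less than 1, so the flow is subcritical.

subcritical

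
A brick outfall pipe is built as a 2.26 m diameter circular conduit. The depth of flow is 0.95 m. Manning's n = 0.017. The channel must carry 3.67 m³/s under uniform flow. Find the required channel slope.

For a circular section of diameter D = 2.26 m at depth y = 0.95 m, the central angle is θ = 2 arccos(1 − 2y/D) = 2.822 rad. Then A = (D²/8)(θ − sin θ) = 1.601 m² and P = Dθ/2 = 3.188 m.
Hydraulic radius R = A/P = 1.601/3.188 = 0.502 m.
From Manning's equation, S = [nQ / (1 A R^(2/3))]² = [0.017 × 3.67 / (1 × 1.601 × 0.502^(2/3))]² = 0.00381.

S = 0.00381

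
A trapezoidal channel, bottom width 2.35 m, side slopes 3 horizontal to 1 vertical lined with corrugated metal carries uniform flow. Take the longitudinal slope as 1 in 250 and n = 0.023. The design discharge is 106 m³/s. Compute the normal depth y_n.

y_n = 2.77 m

Manning's equation rearranged: A R^(2/3) = nQ / (1·√S) = 0.023 × 106 / (√0.004) = 38.55.
At y = 3.33 m: A R^(2/3) = 59.79 — high.
At y = 1.99 m: A R^(2/3) = 17.73 — low.
At y = 2.77 m: A R^(2/3) = 38.45 — matches.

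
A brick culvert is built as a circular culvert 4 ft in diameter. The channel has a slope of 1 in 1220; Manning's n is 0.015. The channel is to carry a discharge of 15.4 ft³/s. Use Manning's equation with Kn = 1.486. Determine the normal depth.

y_n = 1.84 ft

Manning's equation rearranged: A R^(2/3) = nQ / (1.486·√S) = 0.015 × 15.4 / (1.486 × √0.0008197) = 5.43.
At y = 2.26 ft: A R^(2/3) = 7.685 — over.
At y = 1.84 ft: A R^(2/3) = 5.441 — close enough.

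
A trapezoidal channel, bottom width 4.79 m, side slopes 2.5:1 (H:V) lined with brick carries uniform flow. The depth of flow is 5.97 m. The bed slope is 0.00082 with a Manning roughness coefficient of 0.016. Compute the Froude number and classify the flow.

With bottom width b = 4.79 m and side slope z = 2.5: A = (b + zy)y = (4.79 + 2.5×5.97)×5.97 = 117.7 m²; P = b + 2y√(1+z²) = 4.79 + 2×5.97×2.693 = 36.94 m.
Hydraulic radius R = A/P = 117.7/36.94 = 3.186 m.
V = (1/n) R^(2/3) √S = (1/0.016) × 3.186^(2/3) × √0.00082 = 3.875 m/s. Hydraulic depth D_h = A/T = 117.7/34.64 = 3.398 m.
Froude number Fr = V/√(g·D_h) = 3.875/√(9.81×3.398) = 0.671, which is less than 1, so the flow is subcritical.

subcritical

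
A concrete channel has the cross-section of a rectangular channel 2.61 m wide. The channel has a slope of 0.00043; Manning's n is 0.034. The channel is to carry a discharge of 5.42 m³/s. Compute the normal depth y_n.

y_n = 3.52 m

Manning's equation rearranged: A R^(2/3) = nQ / (1·√S) = 0.034 × 5.42 / (√0.00043) = 8.887.
At y = 4.36 m: A R^(2/3) = 11.41 — too large.
At y = 3.52 m: A R^(2/3) = 8.891 — close enough.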